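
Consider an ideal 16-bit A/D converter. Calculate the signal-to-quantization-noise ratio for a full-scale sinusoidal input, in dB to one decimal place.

98.1 dB

SNR ≈ 6.02·N + 1.76 dB = 6.02·16 + 1.76 = 98.08 dB.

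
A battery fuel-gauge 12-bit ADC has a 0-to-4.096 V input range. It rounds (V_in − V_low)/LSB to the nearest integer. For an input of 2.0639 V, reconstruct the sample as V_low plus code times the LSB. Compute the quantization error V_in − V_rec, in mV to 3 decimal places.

Step size: 4.096 V ÷ 2^12 = 1.000 mV.
(V_in − V_low)/LSB = (2.0639 − 0)/0.001 = 2063.9000 → code 2064 (round).
Reconstructed: 2.064 V.
Error = 2.0639 − 2.064 = -0.0001 V = -0.100 mV.

-0.100 mV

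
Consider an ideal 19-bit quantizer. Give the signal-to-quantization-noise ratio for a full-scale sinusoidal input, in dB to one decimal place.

SNR ≈ 6.02·N + 1.76 dB = 6.02·19 + 1.76 = 116.14 dB.

116.1 dB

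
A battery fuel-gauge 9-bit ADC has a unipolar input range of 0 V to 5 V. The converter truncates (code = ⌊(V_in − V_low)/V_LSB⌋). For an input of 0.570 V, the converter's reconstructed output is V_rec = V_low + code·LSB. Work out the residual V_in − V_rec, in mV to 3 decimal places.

LSB = 5/2^9 = 9.766 mV.
Scaled input = 58.3680 LSBs, so code = 58.
V_rec = 0 + 58·0.00976562 = 0.56640625 V.
V_in − V_rec = 0.00359375 V = 3.594 mV.

3.594 mV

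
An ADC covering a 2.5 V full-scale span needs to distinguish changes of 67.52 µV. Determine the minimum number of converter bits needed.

16 bits

Number of steps required ≥ 2.5 V / 67.52 µV = 37026.07.
Need 2^N ≥ 37026.07; 2^15 = 32768, 2^16 = 65536.
Minimum N = 16.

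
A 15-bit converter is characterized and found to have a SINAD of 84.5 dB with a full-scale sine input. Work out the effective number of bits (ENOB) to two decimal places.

13.74 bits

ENOB = (SINAD − 1.76) / 6.02 = (84.5 − 1.76)/6.02 = 13.744.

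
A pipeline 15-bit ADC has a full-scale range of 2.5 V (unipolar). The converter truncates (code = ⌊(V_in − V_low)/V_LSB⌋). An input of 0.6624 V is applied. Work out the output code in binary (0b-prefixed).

Full-scale span = 2.5 V; LSB = 2.5/2^15 = 76.29 µV.
Input sits at 8682.209 steps above V_low.
Floor → code 8682.
In binary (0b-prefixed): 0b10000111101010.

code 0b10000111101010 (decimal 8682)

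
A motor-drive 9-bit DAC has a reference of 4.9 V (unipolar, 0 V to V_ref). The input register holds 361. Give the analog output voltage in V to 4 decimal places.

3.4549 V

LSB = 4.9 V / 2^9 = 9.570 mV.
V_out = 0 + 361 × 0.00957031 V = 3.45488 V.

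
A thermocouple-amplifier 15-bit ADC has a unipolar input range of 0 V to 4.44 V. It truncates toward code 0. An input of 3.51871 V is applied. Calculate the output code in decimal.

code 25968

Full-scale span = 4.44 V; LSB = 4.44/2^15 = 135.50 µV.
Input sits at 25968.714 steps above V_low.
⌊·⌋(25968.714) = 25968.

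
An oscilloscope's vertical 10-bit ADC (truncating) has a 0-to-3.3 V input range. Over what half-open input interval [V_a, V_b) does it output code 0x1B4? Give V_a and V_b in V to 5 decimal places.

LSB = 3.3/2^10 = 3.223 mV.
Code 0x1B4 = 436 decimal.
V_a = V_low + 436·LSB = 1.40508 V; V_b = V_low + 437·LSB = 1.4083 V.

[1.40508 V, 1.40830 V)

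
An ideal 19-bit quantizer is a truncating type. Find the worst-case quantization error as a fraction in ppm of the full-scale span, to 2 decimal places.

Truncating → worst-case error = 1 LSB = V_FS/2^19, so 1e+06/524288 = 1.90735 ppm of full scale.

1.91 ppm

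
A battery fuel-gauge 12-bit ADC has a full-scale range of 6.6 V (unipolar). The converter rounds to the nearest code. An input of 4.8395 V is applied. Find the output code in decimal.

With 4096 levels over 6.6 V, one step is 1.611 mV.
(V_in − V_low)/LSB = (4.8395 − 0) / 0.00161133 = 3003.423.
Round → code 3003.

code 3003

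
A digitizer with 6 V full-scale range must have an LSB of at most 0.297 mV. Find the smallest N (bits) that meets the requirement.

15 bits

Number of steps required ≥ 6 V / 0.297 mV = 20202.02.
Need 2^N ≥ 20202.02; 2^14 = 16384, 2^15 = 32768.
Minimum N = 15.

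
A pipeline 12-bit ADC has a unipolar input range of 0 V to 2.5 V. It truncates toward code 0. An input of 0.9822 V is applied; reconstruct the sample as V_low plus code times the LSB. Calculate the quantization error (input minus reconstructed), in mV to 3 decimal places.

Step size: 2.5 V ÷ 2^12 = 0.610 mV.
Scaled input = 1609.2365 LSBs, so code = 1609.
Reconstructed: 0.98205566 V.
V_in − V_rec = 0.000144336 V = 0.144 mV.

0.144 mV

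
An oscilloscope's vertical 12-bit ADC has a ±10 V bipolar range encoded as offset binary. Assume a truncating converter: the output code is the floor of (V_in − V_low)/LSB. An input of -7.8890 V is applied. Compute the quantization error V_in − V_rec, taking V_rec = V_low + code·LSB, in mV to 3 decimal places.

1.625 mV

Step size: 20 V ÷ 2^12 = 4.883 mV.
(V_in − V_low)/LSB = (-7.8890 − (−10))/0.00488281 = 432.3328 → code 432 (floor).
V_rec = (−10) + 432·0.00488281 = -7.890625 V.
Error = -7.8890 − (−7.890625) = 0.001625 V = 1.625 mV.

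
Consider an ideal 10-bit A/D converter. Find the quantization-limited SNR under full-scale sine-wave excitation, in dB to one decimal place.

SNR ≈ 6.02·N + 1.76 dB = 6.02·10 + 1.76 = 61.96 dB.

62.0 dB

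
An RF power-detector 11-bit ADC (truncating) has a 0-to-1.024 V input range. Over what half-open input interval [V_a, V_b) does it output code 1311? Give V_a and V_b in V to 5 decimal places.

LSB = 1.024/2^11 = 0.500 mV.
V_a = V_low + 1311·LSB = 0.6555 V; V_b = V_low + 1312·LSB = 0.656 V.

[0.65550 V, 0.65600 V)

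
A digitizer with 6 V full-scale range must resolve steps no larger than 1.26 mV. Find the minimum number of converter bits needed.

13 bits

Number of steps required ≥ 6 V / 1.26 mV = 4761.90.
Need 2^N ≥ 4761.90; 2^12 = 4096, 2^13 = 8192.
Minimum N = 13.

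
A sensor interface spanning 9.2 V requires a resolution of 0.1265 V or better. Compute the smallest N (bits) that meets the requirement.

7 bits

Number of steps required ≥ 9.2 V / 0.1265 V = 72.73.
Need 2^N ≥ 72.73; 2^6 = 64, 2^7 = 128.
Minimum N = 7.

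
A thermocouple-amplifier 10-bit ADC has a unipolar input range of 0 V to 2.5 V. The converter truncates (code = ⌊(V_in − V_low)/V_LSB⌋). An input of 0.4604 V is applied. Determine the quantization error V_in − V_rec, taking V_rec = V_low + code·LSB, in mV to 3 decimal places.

1.416 mV

LSB = 2.5/2^10 = 2.441 mV.
Scaled input = 188.5798 LSBs, so code = 188.
Reconstructed: 0.45898438 V.
Difference: 0.00141562 V → 1.416 mV.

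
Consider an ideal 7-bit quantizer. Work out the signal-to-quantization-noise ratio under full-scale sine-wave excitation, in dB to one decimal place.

43.9 dB

SNR ≈ 6.02·N + 1.76 dB = 6.02·7 + 1.76 = 43.90 dB.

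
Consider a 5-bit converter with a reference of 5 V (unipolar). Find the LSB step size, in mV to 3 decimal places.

Full-scale span = 5 V.
LSB = 5 / 2^5 = 5 / 32 = 0.15625 V = 156.250 mV.

156.250 mV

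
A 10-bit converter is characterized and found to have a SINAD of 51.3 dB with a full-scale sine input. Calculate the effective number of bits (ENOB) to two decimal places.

8.23 bits

ENOB = (SINAD − 1.76) / 6.02 = (51.3 − 1.76)/6.02 = 8.229.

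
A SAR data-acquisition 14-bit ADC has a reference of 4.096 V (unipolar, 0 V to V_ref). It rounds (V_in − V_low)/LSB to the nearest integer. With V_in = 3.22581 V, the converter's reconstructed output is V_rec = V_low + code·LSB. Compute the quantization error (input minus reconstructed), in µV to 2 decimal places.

Step size: 4.096 V ÷ 2^14 = 250.00 µV.
(3.22581 − 0)/0.00025 = 12903.2400; round gives code 12903.
V_rec = 0 + 12903·0.00025 = 3.22575 V.
Error = 3.22581 − 3.22575 = 6e-05 V = 60.00 µV.

60.00 µV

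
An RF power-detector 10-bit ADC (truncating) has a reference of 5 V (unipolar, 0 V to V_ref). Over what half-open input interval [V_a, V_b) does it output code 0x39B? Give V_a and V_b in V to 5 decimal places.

[4.50684 V, 4.51172 V)

LSB = 5/2^10 = 4.883 mV.
Code 0x39B = 923 decimal.
V_a = V_low + 923·LSB = 4.50684 V; V_b = V_low + 924·LSB = 4.51172 V.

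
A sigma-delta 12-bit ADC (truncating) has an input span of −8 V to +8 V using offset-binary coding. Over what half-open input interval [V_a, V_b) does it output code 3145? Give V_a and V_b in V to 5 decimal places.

[4.28516 V, 4.28906 V)

LSB = 16/2^12 = 3.906 mV.
V_a = V_low + 3145·LSB = 4.28516 V; V_b = V_low + 3146·LSB = 4.28906 V.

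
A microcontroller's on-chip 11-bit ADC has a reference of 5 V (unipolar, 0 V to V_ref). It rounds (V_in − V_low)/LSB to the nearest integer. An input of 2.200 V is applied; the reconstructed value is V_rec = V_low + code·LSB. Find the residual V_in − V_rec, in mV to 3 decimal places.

0.293 mV

One LSB is 5 V / 2048 = 2.441 mV.
(V_in − V_low)/LSB = (2.200 − 0)/0.00244141 = 901.1200 → code 901 (round).
V_rec = 0 + 901·0.00244141 = 2.199707 V.
Difference: 0.000292969 V → 0.293 mV.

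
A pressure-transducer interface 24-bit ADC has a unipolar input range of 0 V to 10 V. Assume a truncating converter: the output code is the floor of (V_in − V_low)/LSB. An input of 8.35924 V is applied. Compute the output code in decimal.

code 14024477

Full-scale span = 10 V; LSB = 10/2^24 = 0.60 µV.
(V_in − V_low)/LSB = (8.35924 − 0) / 5.96046e-07 = 14024477.508.
⌊·⌋(14024477.508) = 14024477.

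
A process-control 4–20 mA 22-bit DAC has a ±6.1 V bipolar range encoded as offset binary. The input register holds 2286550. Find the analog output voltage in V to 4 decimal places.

LSB = 12.2 V / 2^22 = 2.91 µV.
V_out = (−6.1) + 2286550 × 2.90871e-06 V = 0.550903 V.

0.5509 V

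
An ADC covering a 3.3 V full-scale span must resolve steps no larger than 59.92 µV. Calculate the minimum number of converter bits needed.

Number of steps required ≥ 3.3 V / 59.92 µV = 55073.43.
Need 2^N ≥ 55073.43; 2^15 = 32768, 2^16 = 65536.
Minimum N = 16.

16 bits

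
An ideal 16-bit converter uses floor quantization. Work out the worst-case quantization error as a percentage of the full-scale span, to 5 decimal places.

Truncating → worst-case error = 1 LSB = V_FS/2^16, so 100/65536 = 0.00152588 % of full scale.

0.00153 %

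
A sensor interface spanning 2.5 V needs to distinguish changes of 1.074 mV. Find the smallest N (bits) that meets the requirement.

Number of steps required ≥ 2.5 V / 1.074 mV = 2327.75.
Need 2^N ≥ 2327.75; 2^11 = 2048, 2^12 = 4096.
Minimum N = 12.

12 bits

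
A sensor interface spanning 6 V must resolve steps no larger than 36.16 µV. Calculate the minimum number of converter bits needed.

18 bits

Number of steps required ≥ 6 V / 36.16 µV = 165929.20.
Need 2^N ≥ 165929.20; 2^17 = 131072, 2^18 = 262144.
Minimum N = 18.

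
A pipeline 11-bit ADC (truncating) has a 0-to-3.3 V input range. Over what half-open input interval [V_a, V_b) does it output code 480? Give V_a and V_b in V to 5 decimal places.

[0.77344 V, 0.77505 V)

LSB = 3.3/2^11 = 1.611 mV.
V_a = V_low + 480·LSB = 0.773438 V; V_b = V_low + 481·LSB = 0.775049 V.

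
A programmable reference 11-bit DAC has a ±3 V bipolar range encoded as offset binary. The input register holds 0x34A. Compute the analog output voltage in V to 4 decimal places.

LSB = 6 V / 2^11 = 2.930 mV.
Code 0x34A = 842 decimal.
V_out = (−3) + 842 × 0.00292969 V = -0.533203 V.

-0.5332 V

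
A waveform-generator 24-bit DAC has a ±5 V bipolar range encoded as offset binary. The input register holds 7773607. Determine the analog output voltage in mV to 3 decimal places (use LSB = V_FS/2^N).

LSB = 10 V / 2^24 = 0.60 µV.
V_out = (−5) + 7773607 × 5.96046e-07 V = -0.366569 V.
= -366.569 mV.

-366.569 mV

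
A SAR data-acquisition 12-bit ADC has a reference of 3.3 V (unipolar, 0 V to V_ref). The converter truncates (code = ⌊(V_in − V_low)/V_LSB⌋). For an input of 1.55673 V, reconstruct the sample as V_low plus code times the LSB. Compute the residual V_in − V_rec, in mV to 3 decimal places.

LSB = 3.3/2^12 = 0.806 mV.
Scaled input = 1932.2321 LSBs, so code = 1932.
V_rec = 0 + 1932·0.000805664 = 1.556543 V.
V_in − V_rec = 0.000187031 V = 0.187 mV.

0.187 mV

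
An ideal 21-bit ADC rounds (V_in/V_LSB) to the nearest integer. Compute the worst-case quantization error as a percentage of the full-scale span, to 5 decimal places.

Rounding → worst-case error = ½ LSB = V_FS/2^22, so 100/4194304 = 2.38419e-05 % of full scale.

0.00002 %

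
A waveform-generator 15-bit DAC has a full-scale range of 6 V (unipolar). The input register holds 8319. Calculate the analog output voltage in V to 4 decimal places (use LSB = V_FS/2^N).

1.5233 V

LSB = 6 V / 2^15 = 183.11 µV.
V_out = 0 + 8319 × 0.000183105 V = 1.52325 V.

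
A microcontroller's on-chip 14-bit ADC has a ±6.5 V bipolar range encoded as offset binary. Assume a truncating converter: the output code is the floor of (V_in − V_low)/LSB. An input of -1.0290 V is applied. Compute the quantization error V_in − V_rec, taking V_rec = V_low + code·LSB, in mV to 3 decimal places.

LSB = 13/2^14 = 0.793 mV.
(-1.0290 − (−6.5))/0.000793457 = 6895.1434; ⌊·⌋ gives code 6895.
V_rec = (−6.5) + 6895·0.000793457 = -1.0291138 V.
Error = -1.0290 − (−1.0291138) = 0.00011377 V = 0.114 mV.

0.114 mV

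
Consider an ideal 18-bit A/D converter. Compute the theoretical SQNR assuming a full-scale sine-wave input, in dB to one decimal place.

110.1 dB

SNR ≈ 6.02·N + 1.76 dB = 6.02·18 + 1.76 = 110.12 dB.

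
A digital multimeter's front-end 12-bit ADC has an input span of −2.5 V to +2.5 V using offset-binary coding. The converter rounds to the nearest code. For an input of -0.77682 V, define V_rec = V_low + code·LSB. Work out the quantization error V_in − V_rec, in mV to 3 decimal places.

One LSB is 5 V / 4096 = 1.221 mV.
(V_in − V_low)/LSB = (-0.77682 − (−2.5))/0.0012207 = 1411.6291 → code 1412 (round).
V_rec = (−2.5) + 1412·0.0012207 = -0.77636719 V.
Error = -0.77682 − (−0.77636719) = -0.000452812 V = -0.453 mV.

-0.453 mV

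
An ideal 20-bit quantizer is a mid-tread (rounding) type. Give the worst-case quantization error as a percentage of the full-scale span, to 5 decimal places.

0.00005 %

Rounding → worst-case error = ½ LSB = V_FS/2^21, so 100/2097152 = 4.76837e-05 % of full scale.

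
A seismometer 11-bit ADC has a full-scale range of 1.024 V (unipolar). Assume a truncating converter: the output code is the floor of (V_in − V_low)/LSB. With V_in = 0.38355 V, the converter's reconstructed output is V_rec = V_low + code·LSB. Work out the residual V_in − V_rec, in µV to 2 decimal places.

LSB = 1.024/2^11 = 0.500 mV.
(V_in − V_low)/LSB = (0.38355 − 0)/0.0005 = 767.1000 → code 767 (floor).
Reconstructed: 0.3835 V.
Difference: 5e-05 V → 50.00 µV.

50.00 µV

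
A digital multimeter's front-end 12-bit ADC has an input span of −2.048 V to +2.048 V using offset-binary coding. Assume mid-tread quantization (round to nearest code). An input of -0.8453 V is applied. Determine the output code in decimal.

LSB = 4.096 V / 4096 = 1.000 mV.
Input sits at 1202.700 steps above V_low.
So the output code is 1203.

code 1203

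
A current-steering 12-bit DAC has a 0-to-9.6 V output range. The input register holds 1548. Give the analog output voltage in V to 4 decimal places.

LSB = 9.6 V / 2^12 = 2.344 mV.
V_out = 0 + 1548 × 0.00234375 V = 3.62812 V.

3.6281 V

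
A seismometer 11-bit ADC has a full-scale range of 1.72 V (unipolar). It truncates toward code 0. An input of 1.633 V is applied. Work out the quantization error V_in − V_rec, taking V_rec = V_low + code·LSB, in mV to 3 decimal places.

Step size: 1.72 V ÷ 2^11 = 0.840 mV.
Scaled input = 1944.4093 LSBs, so code = 1944.
V_rec = 0 + 1944·0.000839844 = 1.6326562 V.
Difference: 0.00034375 V → 0.344 mV.

0.344 mV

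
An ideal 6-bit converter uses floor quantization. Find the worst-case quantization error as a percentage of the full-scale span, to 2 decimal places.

1.56 %

Truncating → worst-case error = 1 LSB = V_FS/2^6, so 100/64 = 1.5625 % of full scale.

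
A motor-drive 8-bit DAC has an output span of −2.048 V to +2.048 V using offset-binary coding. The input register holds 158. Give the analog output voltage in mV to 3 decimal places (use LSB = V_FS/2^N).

LSB = 4.096 V / 2^8 = 16.000 mV.
V_out = (−2.048) + 158 × 0.016 V = 0.48 V.
= 480.000 mV.

480.000 mV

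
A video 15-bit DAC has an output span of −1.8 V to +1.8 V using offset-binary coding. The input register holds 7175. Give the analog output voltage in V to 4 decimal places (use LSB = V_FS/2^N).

-1.0117 V

LSB = 3.6 V / 2^15 = 109.86 µV.
V_out = (−1.8) + 7175 × 0.000109863 V = -1.01173 V.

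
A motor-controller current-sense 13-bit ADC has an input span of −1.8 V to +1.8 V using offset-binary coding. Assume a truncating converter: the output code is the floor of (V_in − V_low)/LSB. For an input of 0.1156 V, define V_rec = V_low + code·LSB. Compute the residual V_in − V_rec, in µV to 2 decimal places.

Step size: 3.6 V ÷ 2^13 = 439.45 µV.
Scaled input = 4359.0542 LSBs, so code = 4359.
Code 4359 maps back to (−1.8) + 4359×0.000439453 V = 0.11557617 V.
V_in − V_rec = 2.38281e-05 V = 23.83 µV.

23.83 µV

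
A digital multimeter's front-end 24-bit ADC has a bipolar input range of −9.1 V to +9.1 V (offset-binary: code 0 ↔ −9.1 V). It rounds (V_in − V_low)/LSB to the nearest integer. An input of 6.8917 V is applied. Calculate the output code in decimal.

code 14741550

With 16777216 levels over 18.2 V, one step is 1.08 µV.
(6.8917 − (−9.1)) / 1.0848e-06 = 14741549.731 LSBs.
round(14741549.731) = 14741550.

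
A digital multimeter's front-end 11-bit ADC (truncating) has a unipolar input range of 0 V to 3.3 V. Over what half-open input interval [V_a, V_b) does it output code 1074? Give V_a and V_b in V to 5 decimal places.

[1.73057 V, 1.73218 V)

LSB = 3.3/2^11 = 1.611 mV.
V_a = V_low + 1074·LSB = 1.73057 V; V_b = V_low + 1075·LSB = 1.73218 V.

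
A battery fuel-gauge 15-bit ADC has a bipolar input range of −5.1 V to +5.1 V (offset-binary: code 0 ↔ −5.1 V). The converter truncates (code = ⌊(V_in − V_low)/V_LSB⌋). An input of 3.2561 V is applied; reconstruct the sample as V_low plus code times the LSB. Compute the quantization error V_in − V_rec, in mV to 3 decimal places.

0.119 mV

Step size: 10.2 V ÷ 2^15 = 311.28 µV.
(V_in − V_low)/LSB = (3.2561 − (−5.1))/0.000311279 = 26844.3809 → code 26844 (floor).
Code 26844 maps back to (−5.1) + 26844×0.000311279 V = 3.2559814 V.
Difference: 0.000118555 V → 0.119 mV.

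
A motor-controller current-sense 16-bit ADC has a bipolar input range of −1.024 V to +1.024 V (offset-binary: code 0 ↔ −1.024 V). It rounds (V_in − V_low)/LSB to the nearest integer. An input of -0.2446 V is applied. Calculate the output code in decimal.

LSB = 2.048 V / 65536 = 31.25 µV.
(-0.2446 − (−1.024)) / 3.125e-05 = 24940.800 LSBs.
round(24940.800) = 24941.

code 24941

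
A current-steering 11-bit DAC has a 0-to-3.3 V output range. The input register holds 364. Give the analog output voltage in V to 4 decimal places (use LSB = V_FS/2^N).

0.5865 V

LSB = 3.3 V / 2^11 = 1.611 mV.
V_out = 0 + 364 × 0.00161133 V = 0.586523 V.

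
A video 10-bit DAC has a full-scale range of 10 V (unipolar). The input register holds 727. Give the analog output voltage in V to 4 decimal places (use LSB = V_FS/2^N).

7.0996 V

LSB = 10 V / 2^10 = 9.766 mV.
V_out = 0 + 727 × 0.00976562 V = 7.09961 V.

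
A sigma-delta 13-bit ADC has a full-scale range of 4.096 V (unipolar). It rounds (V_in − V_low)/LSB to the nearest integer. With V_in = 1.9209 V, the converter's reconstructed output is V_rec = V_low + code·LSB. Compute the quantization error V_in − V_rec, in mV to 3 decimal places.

-0.100 mV

Step size: 4.096 V ÷ 2^13 = 0.500 mV.
(1.9209 − 0)/0.0005 = 3841.8000; round gives code 3842.
V_rec = 0 + 3842·0.0005 = 1.921 V.
V_in − V_rec = -0.0001 V = -0.100 mV.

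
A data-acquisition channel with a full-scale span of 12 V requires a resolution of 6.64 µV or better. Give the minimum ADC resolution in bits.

Number of steps required ≥ 12 V / 6.64 µV = 1807228.92.
Need 2^N ≥ 1807228.92; 2^20 = 1048576, 2^21 = 2097152.
Minimum N = 21.

21 bits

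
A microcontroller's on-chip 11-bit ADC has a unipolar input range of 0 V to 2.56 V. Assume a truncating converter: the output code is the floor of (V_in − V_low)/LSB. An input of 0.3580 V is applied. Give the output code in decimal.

LSB = 2.56 V / 2048 = 1.250 mV.
(0.3580 − 0) / 0.00125 = 286.400 LSBs.
⌊·⌋(286.400) = 286.

code 286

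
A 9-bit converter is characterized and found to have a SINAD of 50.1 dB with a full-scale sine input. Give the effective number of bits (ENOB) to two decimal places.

8.03 bits

ENOB = (SINAD − 1.76) / 6.02 = (50.1 − 1.76)/6.02 = 8.030.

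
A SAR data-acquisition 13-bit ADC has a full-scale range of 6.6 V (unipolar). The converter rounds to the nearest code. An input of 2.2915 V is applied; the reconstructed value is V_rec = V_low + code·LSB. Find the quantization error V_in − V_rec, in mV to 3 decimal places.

LSB = 6.6/2^13 = 0.806 mV.
Scaled input = 2844.2376 LSBs, so code = 2844.
Reconstructed: 2.2913086 V.
Error = 2.2915 − 2.2913086 = 0.000191406 V = 0.191 mV.

0.191 mV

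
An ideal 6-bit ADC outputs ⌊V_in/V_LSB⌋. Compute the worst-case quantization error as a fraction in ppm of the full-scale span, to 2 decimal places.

Truncating → worst-case error = 1 LSB = V_FS/2^6, so 1e+06/64 = 15625 ppm of full scale.

15625.00 ppm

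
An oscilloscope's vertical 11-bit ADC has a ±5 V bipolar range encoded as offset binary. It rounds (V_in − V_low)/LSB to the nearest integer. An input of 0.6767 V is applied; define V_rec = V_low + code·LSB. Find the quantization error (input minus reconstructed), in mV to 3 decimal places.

Step size: 10 V ÷ 2^11 = 4.883 mV.
(V_in − V_low)/LSB = (0.6767 − (−5))/0.00488281 = 1162.5882 → code 1163 (round).
Reconstructed: 0.67871094 V.
Error = 0.6767 − 0.67871094 = -0.00201094 V = -2.011 mV.

-2.011 mV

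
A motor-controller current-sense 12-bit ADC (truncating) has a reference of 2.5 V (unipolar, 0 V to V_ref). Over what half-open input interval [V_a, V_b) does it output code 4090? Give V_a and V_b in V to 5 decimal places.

LSB = 2.5/2^12 = 0.610 mV.
V_a = V_low + 4090·LSB = 2.49634 V; V_b = V_low + 4091·LSB = 2.49695 V.

[2.49634 V, 2.49695 V)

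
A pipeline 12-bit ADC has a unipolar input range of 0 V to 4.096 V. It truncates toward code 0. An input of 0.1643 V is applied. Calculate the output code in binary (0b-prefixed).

LSB = 4.096 V / 4096 = 1.000 mV.
(V_in − V_low)/LSB = (0.1643 − 0) / 0.001 = 164.300.
So the output code is 164.
In binary (0b-prefixed): 0b10100100.

code 0b10100100 (decimal 164)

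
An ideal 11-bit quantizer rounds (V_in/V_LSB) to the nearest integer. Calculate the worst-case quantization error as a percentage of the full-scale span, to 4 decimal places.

Rounding → worst-case error = ½ LSB = V_FS/2^12, so 100/4096 = 0.0244141 % of full scale.

0.0244 %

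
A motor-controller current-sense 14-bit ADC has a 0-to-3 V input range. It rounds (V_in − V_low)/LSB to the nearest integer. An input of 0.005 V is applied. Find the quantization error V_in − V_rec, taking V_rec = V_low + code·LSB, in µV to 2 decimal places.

LSB = 3/2^14 = 183.11 µV.
(V_in − V_low)/LSB = (0.005 − 0)/0.000183105 = 27.3067 → code 27 (round).
Code 27 maps back to 0 + 27×0.000183105 V = 0.0049438477 V.
Error = 0.005 − 0.0049438477 = 5.61523e-05 V = 56.15 µV.

56.15 µV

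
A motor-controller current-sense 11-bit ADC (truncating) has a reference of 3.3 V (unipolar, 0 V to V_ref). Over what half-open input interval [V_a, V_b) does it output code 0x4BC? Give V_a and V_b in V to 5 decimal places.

LSB = 3.3/2^11 = 1.611 mV.
Code 0x4BC = 1212 decimal.
V_a = V_low + 1212·LSB = 1.95293 V; V_b = V_low + 1213·LSB = 1.95454 V.

[1.95293 V, 1.95454 V)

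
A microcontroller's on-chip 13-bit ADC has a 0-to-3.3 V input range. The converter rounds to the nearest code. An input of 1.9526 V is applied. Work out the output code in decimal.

Full-scale span = 3.3 V; LSB = 3.3/2^13 = 402.83 µV.
(1.9526 − 0) / 0.000402832 = 4847.182 LSBs.
round(4847.182) = 4847.

code 4847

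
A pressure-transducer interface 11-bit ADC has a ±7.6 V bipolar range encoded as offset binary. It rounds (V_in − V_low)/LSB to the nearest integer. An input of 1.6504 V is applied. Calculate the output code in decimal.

code 1246

Full-scale span = 15.2 V; LSB = 15.2/2^11 = 7.422 mV.
(1.6504 − (−7.6)) / 0.00742187 = 1246.370 LSBs.
So the output code is 1246.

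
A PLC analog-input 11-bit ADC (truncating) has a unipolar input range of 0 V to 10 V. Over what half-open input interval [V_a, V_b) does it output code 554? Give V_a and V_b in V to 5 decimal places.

LSB = 10/2^11 = 4.883 mV.
V_a = V_low + 554·LSB = 2.70508 V; V_b = V_low + 555·LSB = 2.70996 V.

[2.70508 V, 2.70996 V)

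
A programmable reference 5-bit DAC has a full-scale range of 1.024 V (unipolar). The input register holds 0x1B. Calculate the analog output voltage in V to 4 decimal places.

LSB = 1.024 V / 2^5 = 32.000 mV.
Code 0x1B = 27 decimal.
V_out = 0 + 27 × 0.032 V = 0.864 V.

0.8640 V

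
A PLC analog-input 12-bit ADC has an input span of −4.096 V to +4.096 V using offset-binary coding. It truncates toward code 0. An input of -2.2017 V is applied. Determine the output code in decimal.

Full-scale span = 8.192 V; LSB = 8.192/2^12 = 2.000 mV.
Input sits at 947.150 steps above V_low.
⌊·⌋(947.150) = 947.

code 947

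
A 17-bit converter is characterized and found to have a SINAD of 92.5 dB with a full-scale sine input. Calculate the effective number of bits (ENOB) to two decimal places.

15.07 bits

ENOB = (SINAD − 1.76) / 6.02 = (92.5 − 1.76)/6.02 = 15.073.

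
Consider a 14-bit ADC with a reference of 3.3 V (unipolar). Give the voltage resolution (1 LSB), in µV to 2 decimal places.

Full-scale span = 3.3 V.
LSB = 3.3 / 2^14 = 3.3 / 16384 = 0.000201416 V = 201.42 µV.

201.42 µV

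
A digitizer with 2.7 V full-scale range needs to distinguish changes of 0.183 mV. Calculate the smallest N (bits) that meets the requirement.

14 bits

Number of steps required ≥ 2.7 V / 0.183 mV = 14754.10.
Need 2^N ≥ 14754.10; 2^13 = 8192, 2^14 = 16384.
Minimum N = 14.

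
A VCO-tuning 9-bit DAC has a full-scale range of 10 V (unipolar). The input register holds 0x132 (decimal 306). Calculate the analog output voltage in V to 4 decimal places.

LSB = 10 V / 2^9 = 19.531 mV.
Code 0x132 = 306 decimal.
V_out = 0 + 306 × 0.0195312 V = 5.97656 V.

5.9766 V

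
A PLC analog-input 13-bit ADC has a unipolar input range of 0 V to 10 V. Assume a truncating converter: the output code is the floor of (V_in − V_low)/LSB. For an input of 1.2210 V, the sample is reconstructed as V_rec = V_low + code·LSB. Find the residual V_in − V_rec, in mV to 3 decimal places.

0.297 mV

Step size: 10 V ÷ 2^13 = 1.221 mV.
Scaled input = 1000.2432 LSBs, so code = 1000.
Code 1000 maps back to 0 + 1000×0.0012207 V = 1.2207031 V.
Difference: 0.000296875 V → 0.297 mV.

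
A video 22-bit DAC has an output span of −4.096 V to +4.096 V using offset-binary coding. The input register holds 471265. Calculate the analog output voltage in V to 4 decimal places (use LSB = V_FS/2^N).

-3.1756 V

LSB = 8.192 V / 2^22 = 1.95 µV.
V_out = (−4.096) + 471265 × 1.95313e-06 V = -3.17556 V.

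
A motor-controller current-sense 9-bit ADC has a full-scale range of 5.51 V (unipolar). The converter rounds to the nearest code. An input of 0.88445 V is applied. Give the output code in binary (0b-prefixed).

code 0b1010010 (decimal 82)

With 512 levels over 5.51 V, one step is 10.762 mV.
Input sits at 82.185 steps above V_low.
round(82.185) = 82.
In binary (0b-prefixed): 0b1010010.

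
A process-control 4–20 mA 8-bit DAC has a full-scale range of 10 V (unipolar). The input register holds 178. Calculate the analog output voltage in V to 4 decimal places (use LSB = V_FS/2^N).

6.9531 V

LSB = 10 V / 2^8 = 39.062 mV.
V_out = 0 + 178 × 0.0390625 V = 6.95312 V.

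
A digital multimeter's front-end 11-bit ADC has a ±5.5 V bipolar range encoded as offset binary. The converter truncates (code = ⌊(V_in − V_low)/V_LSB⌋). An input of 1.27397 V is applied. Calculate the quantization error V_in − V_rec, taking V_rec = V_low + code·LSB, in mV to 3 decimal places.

Step size: 11 V ÷ 2^11 = 5.371 mV.
Scaled input = 1261.1901 LSBs, so code = 1261.
V_rec = (−5.5) + 1261·0.00537109 = 1.2729492 V.
Error = 1.27397 − 1.2729492 = 0.00102078 V = 1.021 mV.

1.021 mV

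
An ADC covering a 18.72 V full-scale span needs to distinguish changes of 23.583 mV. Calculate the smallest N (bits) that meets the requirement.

Number of steps required ≥ 18.72 V / 23.583 mV = 793.79.
Need 2^N ≥ 793.79; 2^9 = 512, 2^10 = 1024.
Minimum N = 10.

10 bits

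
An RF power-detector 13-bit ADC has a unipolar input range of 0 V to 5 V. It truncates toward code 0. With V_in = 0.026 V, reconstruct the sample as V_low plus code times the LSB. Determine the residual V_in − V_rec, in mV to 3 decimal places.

Step size: 5 V ÷ 2^13 = 0.610 mV.
Scaled input = 42.5984 LSBs, so code = 42.
Code 42 maps back to 0 + 42×0.000610352 V = 0.025634766 V.
Error = 0.026 − 0.025634766 = 0.000365234 V = 0.365 mV.

0.365 mV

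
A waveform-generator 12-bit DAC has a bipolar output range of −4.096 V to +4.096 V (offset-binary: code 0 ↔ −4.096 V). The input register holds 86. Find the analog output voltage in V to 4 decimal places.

LSB = 8.192 V / 2^12 = 2.000 mV.
V_out = (−4.096) + 86 × 0.002 V = -3.924 V.

-3.9240 V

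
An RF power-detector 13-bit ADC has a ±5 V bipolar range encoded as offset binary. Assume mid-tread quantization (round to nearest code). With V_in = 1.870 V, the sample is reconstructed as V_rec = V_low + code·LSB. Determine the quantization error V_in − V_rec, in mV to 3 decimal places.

LSB = 10/2^13 = 1.221 mV.
(1.870 − (−5))/0.0012207 = 5627.9040; round gives code 5628.
V_rec = (−5) + 5628·0.0012207 = 1.8701172 V.
V_in − V_rec = -0.000117187 V = -0.117 mV.

-0.117 mV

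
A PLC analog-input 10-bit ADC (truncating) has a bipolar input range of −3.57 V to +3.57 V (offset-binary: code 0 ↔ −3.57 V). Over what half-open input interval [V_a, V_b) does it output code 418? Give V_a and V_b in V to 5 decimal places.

LSB = 7.14/2^10 = 6.973 mV.
V_a = V_low + 418·LSB = -0.65543 V; V_b = V_low + 419·LSB = -0.648457 V.

[-0.65543 V, -0.64846 V)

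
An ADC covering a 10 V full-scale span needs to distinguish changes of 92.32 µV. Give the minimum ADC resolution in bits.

Number of steps required ≥ 10 V / 92.32 µV = 108318.89.
Need 2^N ≥ 108318.89; 2^16 = 65536, 2^17 = 131072.
Minimum N = 17.

17 bits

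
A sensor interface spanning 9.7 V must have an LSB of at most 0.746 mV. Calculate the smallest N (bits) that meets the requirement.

14 bits

Number of steps required ≥ 9.7 V / 0.746 mV = 13002.68.
Need 2^N ≥ 13002.68; 2^13 = 8192, 2^14 = 16384.
Minimum N = 14.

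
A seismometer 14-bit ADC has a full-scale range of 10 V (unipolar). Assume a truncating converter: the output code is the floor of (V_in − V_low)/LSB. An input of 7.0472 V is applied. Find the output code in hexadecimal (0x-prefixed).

code 0x2D1A (decimal 11546)

Full-scale span = 10 V; LSB = 10/2^14 = 0.610 mV.
(V_in − V_low)/LSB = (7.0472 − 0) / 0.000610352 = 11546.132.
⌊·⌋(11546.132) = 11546.
In hexadecimal (0x-prefixed): 0x2D1A.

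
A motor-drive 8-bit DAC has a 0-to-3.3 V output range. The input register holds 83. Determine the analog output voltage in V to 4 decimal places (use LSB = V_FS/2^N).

LSB = 3.3 V / 2^8 = 12.891 mV.
V_out = 0 + 83 × 0.0128906 V = 1.06992 V.

1.0699 V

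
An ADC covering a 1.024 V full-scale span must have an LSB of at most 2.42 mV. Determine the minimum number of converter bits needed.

9 bits

Number of steps required ≥ 1.024 V / 2.42 mV = 423.14.
Need 2^N ≥ 423.14; 2^8 = 256, 2^9 = 512.
Minimum N = 9.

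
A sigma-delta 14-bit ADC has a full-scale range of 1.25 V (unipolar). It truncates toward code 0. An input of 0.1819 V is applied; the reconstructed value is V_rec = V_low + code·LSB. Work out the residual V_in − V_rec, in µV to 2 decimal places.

One LSB is 1.25 V / 16384 = 76.29 µV.
(0.1819 − 0)/7.62939e-05 = 2384.1997; ⌊·⌋ gives code 2384.
Reconstructed: 0.18188477 V.
Error = 0.1819 − 0.18188477 = 1.52344e-05 V = 15.23 µV.

15.23 µV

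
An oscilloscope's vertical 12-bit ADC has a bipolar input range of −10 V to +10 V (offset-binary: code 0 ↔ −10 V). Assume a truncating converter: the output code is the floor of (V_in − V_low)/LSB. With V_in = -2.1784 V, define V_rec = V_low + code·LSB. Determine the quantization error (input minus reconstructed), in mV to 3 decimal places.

4.217 mV

LSB = 20/2^12 = 4.883 mV.
(-2.1784 − (−10))/0.00488281 = 1601.8637; ⌊·⌋ gives code 1601.
Code 1601 maps back to (−10) + 1601×0.00488281 V = -2.1826172 V.
Error = -2.1784 − (−2.1826172) = 0.00421719 V = 4.217 mV.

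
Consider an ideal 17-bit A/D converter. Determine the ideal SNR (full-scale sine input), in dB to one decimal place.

SNR ≈ 6.02·N + 1.76 dB = 6.02·17 + 1.76 = 104.10 dB.

104.1 dB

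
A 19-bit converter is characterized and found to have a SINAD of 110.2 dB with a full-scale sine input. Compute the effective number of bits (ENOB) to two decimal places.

18.01 bits

ENOB = (SINAD − 1.76) / 6.02 = (110.2 − 1.76)/6.02 = 18.013.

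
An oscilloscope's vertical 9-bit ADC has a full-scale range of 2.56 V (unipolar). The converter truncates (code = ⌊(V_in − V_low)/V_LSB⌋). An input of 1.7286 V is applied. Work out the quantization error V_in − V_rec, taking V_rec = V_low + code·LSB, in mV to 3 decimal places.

3.600 mV

Step size: 2.56 V ÷ 2^9 = 5.000 mV.
(V_in − V_low)/LSB = (1.7286 − 0)/0.005 = 345.7200 → code 345 (floor).
Code 345 maps back to 0 + 345×0.005 V = 1.725 V.
Difference: 0.0036 V → 3.600 mV.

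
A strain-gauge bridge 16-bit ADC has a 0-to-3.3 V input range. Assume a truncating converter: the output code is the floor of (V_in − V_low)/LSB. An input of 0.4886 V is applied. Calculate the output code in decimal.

code 9703

LSB = 3.3 V / 65536 = 50.35 µV.
(V_in − V_low)/LSB = (0.4886 − 0) / 5.0354e-05 = 9703.300.
Floor → code 9703.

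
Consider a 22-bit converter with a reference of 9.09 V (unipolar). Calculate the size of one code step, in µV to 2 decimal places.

2.17 µV

Full-scale span = 9.09 V.
LSB = 9.09 / 2^22 = 9.09 / 4194304 = 2.16722e-06 V = 2.17 µV.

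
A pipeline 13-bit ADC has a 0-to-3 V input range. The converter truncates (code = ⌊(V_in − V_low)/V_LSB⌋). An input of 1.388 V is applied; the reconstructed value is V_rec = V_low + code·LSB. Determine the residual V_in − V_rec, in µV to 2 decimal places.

60.55 µV

LSB = 3/2^13 = 366.21 µV.
(1.388 − 0)/0.000366211 = 3790.1653; ⌊·⌋ gives code 3790.
Reconstructed: 1.3879395 V.
Difference: 6.05469e-05 V → 60.55 µV.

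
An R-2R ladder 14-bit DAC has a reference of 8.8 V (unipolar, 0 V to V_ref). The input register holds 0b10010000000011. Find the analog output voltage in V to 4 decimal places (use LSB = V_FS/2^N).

LSB = 8.8 V / 2^14 = 0.537 mV.
Code 0b10010000000011 = 9219 decimal.
V_out = 0 + 9219 × 0.000537109 V = 4.95161 V.

4.9516 V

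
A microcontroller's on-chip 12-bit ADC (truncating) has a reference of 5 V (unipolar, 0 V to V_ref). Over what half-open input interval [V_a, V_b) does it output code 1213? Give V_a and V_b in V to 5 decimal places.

[1.48071 V, 1.48193 V)

LSB = 5/2^12 = 1.221 mV.
V_a = V_low + 1213·LSB = 1.48071 V; V_b = V_low + 1214·LSB = 1.48193 V.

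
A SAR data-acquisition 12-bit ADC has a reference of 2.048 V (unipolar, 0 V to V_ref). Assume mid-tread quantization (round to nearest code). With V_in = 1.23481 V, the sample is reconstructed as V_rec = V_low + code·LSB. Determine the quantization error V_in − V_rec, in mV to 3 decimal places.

-0.190 mV

One LSB is 2.048 V / 4096 = 0.500 mV.
(1.23481 − 0)/0.0005 = 2469.6200; round gives code 2470.
Code 2470 maps back to 0 + 2470×0.0005 V = 1.235 V.
Error = 1.23481 − 1.235 = -0.00019 V = -0.190 mV.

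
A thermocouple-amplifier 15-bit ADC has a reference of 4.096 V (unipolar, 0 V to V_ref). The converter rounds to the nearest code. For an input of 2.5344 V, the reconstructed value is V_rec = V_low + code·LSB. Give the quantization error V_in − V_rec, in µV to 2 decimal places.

Step size: 4.096 V ÷ 2^15 = 125.00 µV.
(2.5344 − 0)/0.000125 = 20275.2000; round gives code 20275.
Code 20275 maps back to 0 + 20275×0.000125 V = 2.534375 V.
V_in − V_rec = 2.5e-05 V = 25.00 µV.

25.00 µV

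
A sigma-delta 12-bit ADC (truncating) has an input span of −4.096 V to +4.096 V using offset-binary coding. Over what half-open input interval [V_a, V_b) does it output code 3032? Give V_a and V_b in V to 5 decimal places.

[1.96800 V, 1.97000 V)

LSB = 8.192/2^12 = 2.000 mV.
V_a = V_low + 3032·LSB = 1.968 V; V_b = V_low + 3033·LSB = 1.97 V.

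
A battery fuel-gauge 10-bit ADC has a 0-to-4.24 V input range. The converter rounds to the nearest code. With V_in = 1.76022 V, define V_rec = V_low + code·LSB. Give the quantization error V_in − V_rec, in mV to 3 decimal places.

0.454 mV

LSB = 4.24/2^10 = 4.141 mV.
(1.76022 − 0)/0.00414063 = 425.1097; round gives code 425.
Code 425 maps back to 0 + 425×0.00414063 V = 1.7597656 V.
Error = 1.76022 − 1.7597656 = 0.000454375 V = 0.454 mV.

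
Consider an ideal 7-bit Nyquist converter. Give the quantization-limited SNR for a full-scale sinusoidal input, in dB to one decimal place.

SNR ≈ 6.02·N + 1.76 dB = 6.02·7 + 1.76 = 43.90 dB.

43.9 dB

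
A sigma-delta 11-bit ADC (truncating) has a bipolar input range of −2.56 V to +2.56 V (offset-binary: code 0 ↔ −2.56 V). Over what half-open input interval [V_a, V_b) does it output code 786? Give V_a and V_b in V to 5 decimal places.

LSB = 5.12/2^11 = 2.500 mV.
V_a = V_low + 786·LSB = -0.595 V; V_b = V_low + 787·LSB = -0.5925 V.

[-0.59500 V, -0.59250 V)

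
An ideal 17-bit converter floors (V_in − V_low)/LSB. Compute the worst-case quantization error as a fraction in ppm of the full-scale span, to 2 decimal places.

7.63 ppm

Truncating → worst-case error = 1 LSB = V_FS/2^17, so 1e+06/131072 = 7.62939 ppm of full scale.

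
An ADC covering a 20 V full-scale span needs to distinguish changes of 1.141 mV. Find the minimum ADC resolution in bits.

15 bits

Number of steps required ≥ 20 V / 1.141 mV = 17528.48.
Need 2^N ≥ 17528.48; 2^14 = 16384, 2^15 = 32768.
Minimum N = 15.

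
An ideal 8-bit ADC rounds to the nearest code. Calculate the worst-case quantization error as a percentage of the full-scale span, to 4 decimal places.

Rounding → worst-case error = ½ LSB = V_FS/2^9, so 100/512 = 0.195312 % of full scale.

0.1953 %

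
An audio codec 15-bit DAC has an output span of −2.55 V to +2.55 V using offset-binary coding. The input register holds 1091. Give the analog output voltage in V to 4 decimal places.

LSB = 5.1 V / 2^15 = 155.64 µV.
V_out = (−2.55) + 1091 × 0.00015564 V = -2.3802 V.

-2.3802 V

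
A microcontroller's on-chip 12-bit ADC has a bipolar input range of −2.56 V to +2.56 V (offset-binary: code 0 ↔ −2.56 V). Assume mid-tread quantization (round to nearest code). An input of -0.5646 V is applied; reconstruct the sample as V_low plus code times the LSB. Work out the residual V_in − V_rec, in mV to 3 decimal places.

LSB = 5.12/2^12 = 1.250 mV.
(-0.5646 − (−2.56))/0.00125 = 1596.3200; round gives code 1596.
Reconstructed: -0.565 V.
V_in − V_rec = 0.0004 V = 0.400 mV.

0.400 mV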